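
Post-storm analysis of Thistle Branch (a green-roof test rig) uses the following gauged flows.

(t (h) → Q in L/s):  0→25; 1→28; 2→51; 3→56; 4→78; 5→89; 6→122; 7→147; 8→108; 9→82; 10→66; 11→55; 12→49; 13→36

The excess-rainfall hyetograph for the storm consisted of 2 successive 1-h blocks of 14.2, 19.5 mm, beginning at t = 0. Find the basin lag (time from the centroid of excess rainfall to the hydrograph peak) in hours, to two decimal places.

t_L ≈ 5.92 h

Centroid of excess rainfall: t_c = Σ P_i·t̄_i / ΣP_i = 1.0786 h (block centres at 0.5, 1.5 h).
Hydrograph peak occurs at t = 7 h, so basin lag t_L = 7 − 1.0786 = 5.92 h.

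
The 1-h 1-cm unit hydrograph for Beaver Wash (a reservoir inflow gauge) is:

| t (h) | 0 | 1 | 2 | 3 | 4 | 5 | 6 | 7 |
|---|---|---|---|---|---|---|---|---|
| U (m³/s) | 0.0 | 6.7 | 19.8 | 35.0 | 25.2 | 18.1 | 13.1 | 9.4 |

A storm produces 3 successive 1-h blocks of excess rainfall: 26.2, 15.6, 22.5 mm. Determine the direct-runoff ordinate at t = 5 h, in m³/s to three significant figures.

Q ≈ 165 m³/s

By discrete convolution, Q_j = Σ (P_i / 10 mm) · U_{j−i}.
At t = 5 h (j=5): Q = (26.2/10)·18.1 + (15.6/10)·25.2 + (22.5/10)·35.0 = 165 m³/s.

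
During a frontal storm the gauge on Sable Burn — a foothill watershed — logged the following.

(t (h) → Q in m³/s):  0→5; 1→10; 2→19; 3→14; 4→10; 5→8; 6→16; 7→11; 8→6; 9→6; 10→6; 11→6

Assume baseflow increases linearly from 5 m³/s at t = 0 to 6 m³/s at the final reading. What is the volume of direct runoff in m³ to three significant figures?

Direct-runoff ordinates (Q − Q_b): 0.00, 4.91, 13.82, 8.73, 4.64, 2.55, 10.45, 5.36, 0.27, 0.18, 0.09, 0.00 m³/s.
ΣQ_DR = 51.00 m³/s.
With Δt = 1 h = 3600 s, V = ΣQ_DR · Δt = 51.00 × 3600 = 1.84 × 10^5 m³.

V ≈ 1.84 × 10^5 m³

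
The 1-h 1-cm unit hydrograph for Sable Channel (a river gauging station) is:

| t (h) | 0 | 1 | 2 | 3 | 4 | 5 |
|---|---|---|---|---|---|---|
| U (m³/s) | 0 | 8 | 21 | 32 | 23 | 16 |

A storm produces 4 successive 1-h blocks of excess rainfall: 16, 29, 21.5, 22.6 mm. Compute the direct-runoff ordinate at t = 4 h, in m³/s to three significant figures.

Q ≈ 193 m³/s

By discrete convolution, Q_j = Σ (P_i / 10 mm) · U_{j−i}.
At t = 4 h (j=4): Q = (16/10)·23 + (29/10)·32 + (21.5/10)·21 + (22.6/10)·8 = 193 m³/s.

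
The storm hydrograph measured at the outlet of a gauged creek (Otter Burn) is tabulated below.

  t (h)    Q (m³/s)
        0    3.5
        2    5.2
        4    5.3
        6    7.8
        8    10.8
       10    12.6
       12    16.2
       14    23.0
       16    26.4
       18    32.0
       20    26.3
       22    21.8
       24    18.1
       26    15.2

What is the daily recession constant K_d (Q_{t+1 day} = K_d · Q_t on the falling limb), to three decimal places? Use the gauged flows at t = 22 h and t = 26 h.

Between t = 22 h and t = 26 h the flow falls from 21.8 to 15.2 m³/s over 2×2 h = 4 h.
Per-interval ratio K = (15.2/21.8)^(1/2) = 0.8350; K_d = K^(24/2) = 0.115.

K_d ≈ 0.115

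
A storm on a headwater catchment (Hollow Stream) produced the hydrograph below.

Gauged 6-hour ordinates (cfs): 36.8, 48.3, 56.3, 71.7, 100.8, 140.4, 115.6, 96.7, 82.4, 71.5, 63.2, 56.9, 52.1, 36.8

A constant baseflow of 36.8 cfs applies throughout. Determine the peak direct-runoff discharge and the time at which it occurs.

Subtracting baseflow gives direct-runoff ordinates: 0.0, 11.5, 19.5, 34.9, 64.0, 103.6, 78.8, 59.9, 45.6, 34.7, 26.4, 20.1, 15.3, 0.0 cfs.
The maximum is 103.6 cfs, occurring at the reading for t = 30 h.

Q_p = 103.6 cfs at t = 30 h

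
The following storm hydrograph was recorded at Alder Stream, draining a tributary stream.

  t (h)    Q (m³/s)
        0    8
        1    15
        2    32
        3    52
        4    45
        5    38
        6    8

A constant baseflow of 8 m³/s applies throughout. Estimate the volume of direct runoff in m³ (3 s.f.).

V ≈ 5.11 × 10^5 m³

Direct-runoff ordinates (Q − Q_b): 0.0, 7.0, 24.0, 44.0, 37.0, 30.0, 0.0 m³/s.
ΣQ_DR = 142.0 m³/s.
With Δt = 1 h = 3600 s, V = ΣQ_DR · Δt = 142.0 × 3600 = 5.11 × 10^5 m³.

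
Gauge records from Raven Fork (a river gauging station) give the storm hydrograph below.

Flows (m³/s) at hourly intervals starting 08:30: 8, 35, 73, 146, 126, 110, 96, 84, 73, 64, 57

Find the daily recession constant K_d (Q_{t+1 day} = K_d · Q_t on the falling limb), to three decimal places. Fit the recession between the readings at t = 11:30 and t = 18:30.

Between t = 11:30 and t = 18:30 the flow falls from 146 to 57 m³/s over 7×1 h = 7 h.
Per-interval ratio K = (57/146)^(1/7) = 0.8743; K_d = K^(24/1) = 0.040.

K_d ≈ 0.040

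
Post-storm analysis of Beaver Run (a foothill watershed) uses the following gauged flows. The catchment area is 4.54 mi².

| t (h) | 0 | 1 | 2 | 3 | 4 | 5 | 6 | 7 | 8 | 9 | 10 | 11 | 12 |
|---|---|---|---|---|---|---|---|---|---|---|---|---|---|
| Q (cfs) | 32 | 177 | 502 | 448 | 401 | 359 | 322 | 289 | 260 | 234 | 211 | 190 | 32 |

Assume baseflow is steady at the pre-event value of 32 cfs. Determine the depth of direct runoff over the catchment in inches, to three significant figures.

Direct runoff: 0.0, 145.0, 470.0, 416.0, 369.0, 327.0, 290.0, 257.0, 228.0, 202.0, 179.0, 158.0, 0.0 cfs; ΣQ_DR = 3041 cfs.
V = ΣQ_DR · Δt = 3041 × 3600 s = 1.095 × 10^7 ft³.
Over A = 4.54 mi², depth = V / A = 1.04 in.

d ≈ 1.04 in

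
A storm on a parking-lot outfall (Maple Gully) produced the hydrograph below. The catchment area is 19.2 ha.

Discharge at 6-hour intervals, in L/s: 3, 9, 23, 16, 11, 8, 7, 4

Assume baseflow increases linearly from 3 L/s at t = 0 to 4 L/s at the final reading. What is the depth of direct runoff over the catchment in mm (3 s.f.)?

d ≈ 5.96 mm

Direct runoff: 0.00, 5.86, 19.71, 12.57, 7.43, 4.29, 3.14, 0.00 L/s; ΣQ_DR = 53.00 L/s.
V = ΣQ_DR · Δt = 53.00 × 21600 s = 1.145 × 10^6 L.
Over A = 19.2 ha, depth = V / A = 5.96 mm.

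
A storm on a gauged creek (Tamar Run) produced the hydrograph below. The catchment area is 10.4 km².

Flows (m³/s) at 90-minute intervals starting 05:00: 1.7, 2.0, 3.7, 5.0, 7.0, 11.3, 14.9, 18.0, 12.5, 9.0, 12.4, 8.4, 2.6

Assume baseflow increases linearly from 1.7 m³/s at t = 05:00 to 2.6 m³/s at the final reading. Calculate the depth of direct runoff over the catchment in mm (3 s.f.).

d ≈ 41.8 mm

Direct runoff: 0.00, 0.23, 1.85, 3.08, 5.00, 9.22, 12.75, 15.78, 10.20, 6.62, 9.95, 5.88, 0.00 m³/s; ΣQ_DR = 80.55 m³/s.
V = ΣQ_DR · Δt = 80.55 × 5400 s = 4.350 × 10^5 m³.
Over A = 10.4 km², depth = V / A = 41.8 mm.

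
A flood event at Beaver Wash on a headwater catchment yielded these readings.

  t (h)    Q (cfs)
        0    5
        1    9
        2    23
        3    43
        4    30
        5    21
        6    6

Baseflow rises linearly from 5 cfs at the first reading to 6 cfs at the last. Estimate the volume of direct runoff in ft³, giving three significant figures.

Direct-runoff ordinates (Q − Q_b): 0.00, 3.83, 17.67, 37.50, 24.33, 15.17, 0.00 cfs.
ΣQ_DR = 98.50 cfs.
With Δt = 1 h = 3600 s, V = ΣQ_DR · Δt = 98.50 × 3600 = 3.55 × 10^5 ft³.

V ≈ 3.55 × 10^5 ft³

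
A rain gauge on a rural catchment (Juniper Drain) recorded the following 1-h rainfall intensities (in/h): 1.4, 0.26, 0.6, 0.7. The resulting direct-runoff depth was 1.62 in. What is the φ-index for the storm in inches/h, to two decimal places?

φ ≈ 0.36 in/h

Only the 3 blocks with intensity above φ contribute runoff: 1.4, 0.6, 0.7 in/h.
Σ(I−φ)·Δt = d  ⇒  (1.4+0.6+0.7 − 3φ)·1 = 1.62
φ = (2.700 − 1.62/1) / 3 = 0.36 in/h.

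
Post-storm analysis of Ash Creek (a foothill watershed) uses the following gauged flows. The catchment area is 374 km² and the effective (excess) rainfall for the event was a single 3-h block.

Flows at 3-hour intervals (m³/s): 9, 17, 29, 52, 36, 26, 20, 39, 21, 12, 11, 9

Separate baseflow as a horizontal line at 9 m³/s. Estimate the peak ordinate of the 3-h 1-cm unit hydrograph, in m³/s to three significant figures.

Direct runoff: 0.0, 8.0, 20.0, 43.0, 27.0, 17.0, 11.0, 30.0, 12.0, 3.0, 2.0, 0.0 m³/s; ΣQ_DR = 173.0 m³/s, peak = 43.0 m³/s.
Runoff depth d = ΣQ_DR·Δt / A = 173.0 × 10800 / (374 km²) = 4.996 mm.
The 1-cm UH is the DRH scaled by (10 mm)/d, so U_p = 43.0 × 10/4.996 = 86.1 m³/s.

U_p ≈ 86.1 m³/s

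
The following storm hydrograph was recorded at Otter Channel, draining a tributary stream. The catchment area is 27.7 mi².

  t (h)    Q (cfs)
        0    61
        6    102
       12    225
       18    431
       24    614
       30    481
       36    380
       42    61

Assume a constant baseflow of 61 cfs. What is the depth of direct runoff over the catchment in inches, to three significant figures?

Direct runoff: 0.0, 41.0, 164.0, 370.0, 553.0, 420.0, 319.0, 0.0 cfs; ΣQ_DR = 1867 cfs.
V = ΣQ_DR · Δt = 1867 × 21600 s = 4.033 × 10^7 ft³.
Over A = 27.7 mi², depth = V / A = 0.627 in.

d ≈ 0.627 in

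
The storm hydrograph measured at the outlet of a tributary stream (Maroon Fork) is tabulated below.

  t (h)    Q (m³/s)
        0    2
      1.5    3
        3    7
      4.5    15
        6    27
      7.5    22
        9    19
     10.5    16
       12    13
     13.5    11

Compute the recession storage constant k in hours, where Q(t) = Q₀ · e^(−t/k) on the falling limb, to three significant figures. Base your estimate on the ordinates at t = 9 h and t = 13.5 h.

On the falling limb, Q drops from 19 to 11 m³/s between t = 9 h and t = 13.5 h (Δt = 4.5 h).
k = −Δt / ln(Q₂/Q₁) = −4.5 / ln(11/19) = 8.23 h.

k ≈ 8.23 h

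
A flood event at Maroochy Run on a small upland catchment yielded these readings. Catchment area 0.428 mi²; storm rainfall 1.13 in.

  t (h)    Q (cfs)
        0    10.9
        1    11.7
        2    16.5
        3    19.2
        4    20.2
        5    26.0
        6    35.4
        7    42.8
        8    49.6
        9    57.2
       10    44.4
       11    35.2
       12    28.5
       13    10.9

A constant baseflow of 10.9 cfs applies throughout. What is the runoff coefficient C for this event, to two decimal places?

C ≈ 0.82

ΣQ_DR = 255.9 cfs; V = ΣQ_DR·Δt = 9.212 × 10^5 ft³.
Runoff depth d = V / A = 0.9265 in.
C = d / P = 0.9265 / 1.13 = 0.82.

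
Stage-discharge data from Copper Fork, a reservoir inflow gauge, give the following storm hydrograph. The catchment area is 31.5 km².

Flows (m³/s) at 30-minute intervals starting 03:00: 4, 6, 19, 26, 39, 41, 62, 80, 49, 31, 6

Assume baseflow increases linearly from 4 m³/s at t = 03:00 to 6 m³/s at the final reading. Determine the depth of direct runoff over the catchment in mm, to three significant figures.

Direct runoff: 0.00, 1.80, 14.60, 21.40, 34.20, 36.00, 56.80, 74.60, 43.40, 25.20, 0.00 m³/s; ΣQ_DR = 308.0 m³/s.
V = ΣQ_DR · Δt = 308.0 × 1800 s = 5.544 × 10^5 m³.
Over A = 31.5 km², depth = V / A = 17.6 mm.

d ≈ 17.6 mm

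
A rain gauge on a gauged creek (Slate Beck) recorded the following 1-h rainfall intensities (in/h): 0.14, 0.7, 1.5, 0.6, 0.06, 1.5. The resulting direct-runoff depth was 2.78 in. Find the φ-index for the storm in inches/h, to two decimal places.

φ ≈ 0.38 in/h

Only the 4 blocks with intensity above φ contribute runoff: 0.7, 1.5, 0.6, 1.5 in/h.
Σ(I−φ)·Δt = d  ⇒  (0.7+1.5+0.6+1.5 − 4φ)·1 = 2.78
φ = (4.300 − 2.78/1) / 4 = 0.38 in/h.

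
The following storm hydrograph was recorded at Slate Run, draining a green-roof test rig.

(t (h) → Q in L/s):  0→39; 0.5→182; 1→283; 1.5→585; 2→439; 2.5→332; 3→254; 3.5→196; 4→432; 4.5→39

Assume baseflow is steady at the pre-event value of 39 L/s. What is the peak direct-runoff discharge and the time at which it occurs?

Q_p = 546.0 L/s at t = 1.5 h

Subtracting baseflow gives direct-runoff ordinates: 0.0, 143.0, 244.0, 546.0, 400.0, 293.0, 215.0, 157.0, 393.0, 0.0 L/s.
The maximum is 546.0 L/s, occurring at the reading for t = 1.5 h.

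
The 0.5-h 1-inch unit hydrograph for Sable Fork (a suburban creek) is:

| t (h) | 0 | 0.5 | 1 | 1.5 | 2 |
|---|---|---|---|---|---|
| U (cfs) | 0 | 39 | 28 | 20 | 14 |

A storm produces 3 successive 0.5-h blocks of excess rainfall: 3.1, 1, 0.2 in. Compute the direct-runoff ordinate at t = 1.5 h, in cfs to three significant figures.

Q ≈ 97.8 cfs

By discrete convolution, Q_j = Σ (P_i / 1 in) · U_{j−i}.
At t = 1.5 h (j=3): Q = (3.1/1)·20 + (1/1)·28 + (0.2/1)·39 = 97.8 cfs.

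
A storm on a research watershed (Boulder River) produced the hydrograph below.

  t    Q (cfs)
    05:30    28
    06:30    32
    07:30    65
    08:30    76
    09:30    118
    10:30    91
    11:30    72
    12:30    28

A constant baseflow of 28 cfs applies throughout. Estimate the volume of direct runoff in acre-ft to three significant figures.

V ≈ 23.6 acre-ft

Direct-runoff ordinates (Q − Q_b): 0.0, 4.0, 37.0, 48.0, 90.0, 63.0, 44.0, 0.0 cfs.
ΣQ_DR = 286.0 cfs.
With Δt = 1 h = 3600 s, V = ΣQ_DR · Δt = 286.0 × 3600 = 1.03 × 10^6 ft³ = 23.6 acre-ft.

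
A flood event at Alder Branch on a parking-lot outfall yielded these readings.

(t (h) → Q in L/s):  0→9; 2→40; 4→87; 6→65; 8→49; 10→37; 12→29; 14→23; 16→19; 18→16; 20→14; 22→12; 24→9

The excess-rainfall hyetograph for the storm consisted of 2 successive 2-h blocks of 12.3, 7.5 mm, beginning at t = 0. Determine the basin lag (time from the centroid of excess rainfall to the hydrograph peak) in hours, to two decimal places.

Centroid of excess rainfall: t_c = Σ P_i·t̄_i / ΣP_i = 1.7576 h (block centres at 1, 3 h).
Hydrograph peak occurs at t = 4 h, so basin lag t_L = 4 − 1.7576 = 2.24 h.

t_L ≈ 2.24 h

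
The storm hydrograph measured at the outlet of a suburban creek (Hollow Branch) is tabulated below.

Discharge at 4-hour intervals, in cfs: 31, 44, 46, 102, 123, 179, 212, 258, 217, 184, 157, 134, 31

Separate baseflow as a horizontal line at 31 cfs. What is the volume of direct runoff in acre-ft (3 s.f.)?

Direct-runoff ordinates (Q − Q_b): 0.0, 13.0, 15.0, 71.0, 92.0, 148.0, 181.0, 227.0, 186.0, 153.0, 126.0, 103.0, 0.0 cfs.
ΣQ_DR = 1315 cfs.
With Δt = 4 h = 14400 s, V = ΣQ_DR · Δt = 1315 × 14400 = 1.89 × 10^7 ft³ = 435 acre-ft.

V ≈ 435 acre-ft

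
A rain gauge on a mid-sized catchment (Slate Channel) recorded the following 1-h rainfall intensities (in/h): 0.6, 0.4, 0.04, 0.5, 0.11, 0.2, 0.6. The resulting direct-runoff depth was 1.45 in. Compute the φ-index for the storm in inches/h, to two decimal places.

Only the 5 blocks with intensity above φ contribute runoff: 0.6, 0.4, 0.5, 0.2, 0.6 in/h.
Σ(I−φ)·Δt = d  ⇒  (0.6+0.4+0.5+0.2+0.6 − 5φ)·1 = 1.45
φ = (2.300 − 1.45/1) / 5 = 0.17 in/h.

φ ≈ 0.17 in/h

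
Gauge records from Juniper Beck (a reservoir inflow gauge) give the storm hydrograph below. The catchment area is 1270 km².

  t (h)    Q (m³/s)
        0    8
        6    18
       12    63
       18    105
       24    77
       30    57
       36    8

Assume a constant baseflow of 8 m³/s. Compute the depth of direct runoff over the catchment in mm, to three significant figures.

Direct runoff: 0.0, 10.0, 55.0, 97.0, 69.0, 49.0, 0.0 m³/s; ΣQ_DR = 280.0 m³/s.
V = ΣQ_DR · Δt = 280.0 × 21600 s = 6.048 × 10^6 m³.
Over A = 1270 km², depth = V / A = 4.76 mm.

d ≈ 4.76 mm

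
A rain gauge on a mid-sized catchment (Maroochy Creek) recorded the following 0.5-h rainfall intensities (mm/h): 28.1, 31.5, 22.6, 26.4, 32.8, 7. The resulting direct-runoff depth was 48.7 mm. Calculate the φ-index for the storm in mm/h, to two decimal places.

φ ≈ 8.80 mm/h

Only the 5 blocks with intensity above φ contribute runoff: 28.1, 31.5, 22.6, 26.4, 32.8 mm/h.
Σ(I−φ)·Δt = d  ⇒  (28.1+31.5+22.6+26.4+32.8 − 5φ)·0.5 = 48.7
φ = (141.4 − 48.7/0.5) / 5 = 8.80 mm/h.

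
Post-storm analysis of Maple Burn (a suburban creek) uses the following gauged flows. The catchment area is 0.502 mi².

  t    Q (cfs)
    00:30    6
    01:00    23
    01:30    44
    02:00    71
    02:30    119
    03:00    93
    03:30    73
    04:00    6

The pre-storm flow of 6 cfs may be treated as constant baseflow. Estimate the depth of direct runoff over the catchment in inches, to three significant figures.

Direct runoff: 0.0, 17.0, 38.0, 65.0, 113.0, 87.0, 67.0, 0.0 cfs; ΣQ_DR = 387.0 cfs.
V = ΣQ_DR · Δt = 387.0 × 1800 s = 6.966 × 10^5 ft³.
Over A = 0.502 mi², depth = V / A = 0.597 in.

d ≈ 0.597 in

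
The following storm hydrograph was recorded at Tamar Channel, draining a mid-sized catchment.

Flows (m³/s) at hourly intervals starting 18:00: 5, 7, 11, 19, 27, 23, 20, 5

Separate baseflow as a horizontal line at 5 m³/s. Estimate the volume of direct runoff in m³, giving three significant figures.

Direct-runoff ordinates (Q − Q_b): 0.0, 2.0, 6.0, 14.0, 22.0, 18.0, 15.0, 0.0 m³/s.
ΣQ_DR = 77.00 m³/s.
With Δt = 1 h = 3600 s, V = ΣQ_DR · Δt = 77.00 × 3600 = 2.77 × 10^5 m³.

V ≈ 2.77 × 10^5 m³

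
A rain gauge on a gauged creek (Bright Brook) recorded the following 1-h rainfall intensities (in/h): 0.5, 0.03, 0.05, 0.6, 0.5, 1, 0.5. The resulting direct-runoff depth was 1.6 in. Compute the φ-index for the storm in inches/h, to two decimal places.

φ ≈ 0.30 in/h

Only the 5 blocks with intensity above φ contribute runoff: 0.5, 0.6, 0.5, 1, 0.5 in/h.
Σ(I−φ)·Δt = d  ⇒  (0.5+0.6+0.5+1+0.5 − 5φ)·1 = 1.6
φ = (3.100 − 1.6/1) / 5 = 0.30 in/h.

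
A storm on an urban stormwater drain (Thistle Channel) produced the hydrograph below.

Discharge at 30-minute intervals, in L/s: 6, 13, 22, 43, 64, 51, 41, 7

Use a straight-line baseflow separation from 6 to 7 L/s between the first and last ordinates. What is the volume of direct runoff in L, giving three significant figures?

Direct-runoff ordinates (Q − Q_b): 0.00, 6.86, 15.71, 36.57, 57.43, 44.29, 34.14, 0.00 L/s.
ΣQ_DR = 195.0 L/s.
With Δt = 0.5 h = 1800 s, V = ΣQ_DR · Δt = 195.0 × 1800 = 3.51 × 10^5 L.

V ≈ 3.51 × 10^5 L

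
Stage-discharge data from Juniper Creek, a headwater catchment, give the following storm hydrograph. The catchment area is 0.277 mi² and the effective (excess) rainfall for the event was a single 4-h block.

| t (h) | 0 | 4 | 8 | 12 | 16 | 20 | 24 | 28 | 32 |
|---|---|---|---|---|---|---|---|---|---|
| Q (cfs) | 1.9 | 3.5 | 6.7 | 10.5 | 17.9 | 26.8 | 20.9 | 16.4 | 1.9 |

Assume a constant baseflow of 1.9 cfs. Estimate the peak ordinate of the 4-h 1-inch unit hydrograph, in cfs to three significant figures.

U_p ≈ 12.4 cfs

Direct runoff: 0.0, 1.6, 4.8, 8.6, 16.0, 24.9, 19.0, 14.5, 0.0 cfs; ΣQ_DR = 89.40 cfs, peak = 24.9 cfs.
Runoff depth d = ΣQ_DR·Δt / A = 89.40 × 14400 / (0.277 mi²) = 2.000 in.
The 1-inch UH is the DRH scaled by (1 in)/d, so U_p = 24.9 × 1/2.000 = 12.4 cfs.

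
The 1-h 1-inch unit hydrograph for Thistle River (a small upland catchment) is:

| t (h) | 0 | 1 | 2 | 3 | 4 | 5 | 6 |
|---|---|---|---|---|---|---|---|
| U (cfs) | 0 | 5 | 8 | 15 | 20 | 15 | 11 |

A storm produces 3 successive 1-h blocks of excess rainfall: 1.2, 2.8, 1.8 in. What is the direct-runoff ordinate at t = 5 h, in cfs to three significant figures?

By discrete convolution, Q_j = Σ (P_i / 1 in) · U_{j−i}.
At t = 5 h (j=5): Q = (1.2/1)·15 + (2.8/1)·20 + (1.8/1)·15 = 101 cfs.

Q ≈ 101 cfs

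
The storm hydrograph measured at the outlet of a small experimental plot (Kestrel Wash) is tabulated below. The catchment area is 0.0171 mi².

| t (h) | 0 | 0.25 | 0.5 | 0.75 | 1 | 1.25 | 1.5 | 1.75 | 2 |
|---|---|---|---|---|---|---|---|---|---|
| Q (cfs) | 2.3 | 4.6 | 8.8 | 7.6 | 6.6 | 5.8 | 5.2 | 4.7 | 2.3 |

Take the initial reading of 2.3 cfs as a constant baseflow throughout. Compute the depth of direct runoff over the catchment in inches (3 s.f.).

d ≈ 0.616 in

Direct runoff: 0.0, 2.3, 6.5, 5.3, 4.3, 3.5, 2.9, 2.4, 0.0 cfs; ΣQ_DR = 27.20 cfs.
V = ΣQ_DR · Δt = 27.20 × 900 s = 24480 ft³.
Over A = 0.0171 mi², depth = V / A = 0.616 in.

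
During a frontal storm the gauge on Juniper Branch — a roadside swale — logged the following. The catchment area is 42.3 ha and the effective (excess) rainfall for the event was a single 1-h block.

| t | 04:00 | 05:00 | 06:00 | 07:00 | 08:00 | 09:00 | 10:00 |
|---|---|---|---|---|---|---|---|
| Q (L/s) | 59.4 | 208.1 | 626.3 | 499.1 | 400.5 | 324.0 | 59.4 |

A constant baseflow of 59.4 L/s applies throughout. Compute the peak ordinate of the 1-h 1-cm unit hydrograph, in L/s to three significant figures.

Direct runoff: 0.0, 148.7, 566.9, 439.7, 341.1, 264.6, 0.0 L/s; ΣQ_DR = 1761 L/s, peak = 566.9 L/s.
Runoff depth d = ΣQ_DR·Δt / A = 1761 × 3600 / (42.3 ha) = 14.99 mm.
The 1-cm UH is the DRH scaled by (10 mm)/d, so U_p = 566.9 × 10/14.99 = 378 L/s.

U_p ≈ 378 L/s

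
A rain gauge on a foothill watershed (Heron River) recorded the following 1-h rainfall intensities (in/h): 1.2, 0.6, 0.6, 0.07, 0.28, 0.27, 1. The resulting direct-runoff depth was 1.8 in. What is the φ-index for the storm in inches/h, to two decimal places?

Only the 4 blocks with intensity above φ contribute runoff: 1.2, 0.6, 0.6, 1 in/h.
Σ(I−φ)·Δt = d  ⇒  (1.2+0.6+0.6+1 − 4φ)·1 = 1.8
φ = (3.400 − 1.8/1) / 4 = 0.40 in/h.

φ ≈ 0.40 in/h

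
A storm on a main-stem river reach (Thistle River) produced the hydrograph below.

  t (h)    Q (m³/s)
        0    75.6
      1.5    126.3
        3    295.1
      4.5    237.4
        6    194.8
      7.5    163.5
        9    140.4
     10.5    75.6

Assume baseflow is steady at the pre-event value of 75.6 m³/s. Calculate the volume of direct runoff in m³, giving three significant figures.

V ≈ 3.80 × 10^6 m³

Direct-runoff ordinates (Q − Q_b): 0.0, 50.7, 219.5, 161.8, 119.2, 87.9, 64.8, 0.0 m³/s.
ΣQ_DR = 703.9 m³/s.
With Δt = 1.5 h = 5400 s, V = ΣQ_DR · Δt = 703.9 × 5400 = 3.80 × 10^6 m³.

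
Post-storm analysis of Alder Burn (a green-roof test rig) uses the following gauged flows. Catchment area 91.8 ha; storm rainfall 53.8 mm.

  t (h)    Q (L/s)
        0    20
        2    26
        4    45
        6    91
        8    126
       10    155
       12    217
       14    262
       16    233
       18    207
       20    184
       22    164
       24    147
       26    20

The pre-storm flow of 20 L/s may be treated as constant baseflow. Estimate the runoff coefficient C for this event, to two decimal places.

ΣQ_DR = 1617 L/s; V = ΣQ_DR·Δt = 1.164 × 10^7 L.
Runoff depth d = V / A = 12.68 mm.
C = d / P = 12.68 / 53.8 = 0.24.

C ≈ 0.24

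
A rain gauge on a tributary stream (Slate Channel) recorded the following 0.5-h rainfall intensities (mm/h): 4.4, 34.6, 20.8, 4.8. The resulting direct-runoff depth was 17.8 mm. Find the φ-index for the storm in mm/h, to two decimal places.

Only the 2 blocks with intensity above φ contribute runoff: 34.6, 20.8 mm/h.
Σ(I−φ)·Δt = d  ⇒  (34.6+20.8 − 2φ)·0.5 = 17.8
φ = (55.40 − 17.8/0.5) / 2 = 9.90 mm/h.

φ ≈ 9.90 mm/h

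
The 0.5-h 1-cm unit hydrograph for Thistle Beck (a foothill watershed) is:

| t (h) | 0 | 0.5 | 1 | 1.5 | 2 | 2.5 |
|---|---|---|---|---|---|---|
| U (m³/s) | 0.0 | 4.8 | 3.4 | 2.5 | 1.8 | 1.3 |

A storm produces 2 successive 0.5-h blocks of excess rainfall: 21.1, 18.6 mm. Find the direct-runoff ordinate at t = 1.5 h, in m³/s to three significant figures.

Q ≈ 11.6 m³/s

By discrete convolution, Q_j = Σ (P_i / 10 mm) · U_{j−i}.
At t = 1.5 h (j=3): Q = (21.1/10)·2.5 + (18.6/10)·3.4 = 11.6 m³/s.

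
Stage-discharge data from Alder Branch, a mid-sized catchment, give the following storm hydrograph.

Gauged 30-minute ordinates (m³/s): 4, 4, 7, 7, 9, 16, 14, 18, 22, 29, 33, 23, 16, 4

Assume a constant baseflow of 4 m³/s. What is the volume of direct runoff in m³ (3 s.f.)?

V ≈ 2.70 × 10^5 m³

Direct-runoff ordinates (Q − Q_b): 0.0, 0.0, 3.0, 3.0, 5.0, 12.0, 10.0, 14.0, 18.0, 25.0, 29.0, 19.0, 12.0, 0.0 m³/s.
ΣQ_DR = 150.0 m³/s.
With Δt = 0.5 h = 1800 s, V = ΣQ_DR · Δt = 150.0 × 1800 = 2.70 × 10^5 m³.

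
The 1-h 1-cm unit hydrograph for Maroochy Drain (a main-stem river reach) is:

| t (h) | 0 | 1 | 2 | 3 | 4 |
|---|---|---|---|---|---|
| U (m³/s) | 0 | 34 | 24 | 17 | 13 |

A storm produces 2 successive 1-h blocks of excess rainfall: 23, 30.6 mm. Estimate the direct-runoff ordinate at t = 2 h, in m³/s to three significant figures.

Q ≈ 159 m³/s

By discrete convolution, Q_j = Σ (P_i / 10 mm) · U_{j−i}.
At t = 2 h (j=2): Q = (23/10)·24 + (30.6/10)·34 = 159 m³/s.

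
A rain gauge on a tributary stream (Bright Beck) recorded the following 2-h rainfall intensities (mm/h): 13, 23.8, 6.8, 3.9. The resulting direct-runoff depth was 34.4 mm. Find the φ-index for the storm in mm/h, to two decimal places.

Only the 2 blocks with intensity above φ contribute runoff: 13, 23.8 mm/h.
Σ(I−φ)·Δt = d  ⇒  (13+23.8 − 2φ)·2 = 34.4
φ = (36.80 − 34.4/2) / 2 = 9.80 mm/h.

φ ≈ 9.80 mm/h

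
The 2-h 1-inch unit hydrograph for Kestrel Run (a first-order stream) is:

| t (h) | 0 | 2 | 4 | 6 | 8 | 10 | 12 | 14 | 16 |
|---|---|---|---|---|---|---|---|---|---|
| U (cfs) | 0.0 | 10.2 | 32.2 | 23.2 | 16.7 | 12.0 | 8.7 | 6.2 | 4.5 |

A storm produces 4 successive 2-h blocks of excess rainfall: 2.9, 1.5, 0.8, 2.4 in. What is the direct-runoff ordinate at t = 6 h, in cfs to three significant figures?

By discrete convolution, Q_j = Σ (P_i / 1 in) · U_{j−i}.
At t = 6 h (j=3): Q = (2.9/1)·23.2 + (1.5/1)·32.2 + (0.8/1)·10.2 + (2.4/1)·0.0 = 124 cfs.

Q ≈ 124 cfs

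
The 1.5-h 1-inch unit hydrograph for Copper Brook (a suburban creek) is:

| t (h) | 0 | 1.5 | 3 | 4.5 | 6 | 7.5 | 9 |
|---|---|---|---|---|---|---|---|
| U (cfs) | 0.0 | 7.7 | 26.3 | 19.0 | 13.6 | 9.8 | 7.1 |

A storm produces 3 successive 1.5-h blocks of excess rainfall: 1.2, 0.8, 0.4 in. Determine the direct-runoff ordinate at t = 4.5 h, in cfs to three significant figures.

By discrete convolution, Q_j = Σ (P_i / 1 in) · U_{j−i}.
At t = 4.5 h (j=3): Q = (1.2/1)·19.0 + (0.8/1)·26.3 + (0.4/1)·7.7 = 46.9 cfs.

Q ≈ 46.9 cfs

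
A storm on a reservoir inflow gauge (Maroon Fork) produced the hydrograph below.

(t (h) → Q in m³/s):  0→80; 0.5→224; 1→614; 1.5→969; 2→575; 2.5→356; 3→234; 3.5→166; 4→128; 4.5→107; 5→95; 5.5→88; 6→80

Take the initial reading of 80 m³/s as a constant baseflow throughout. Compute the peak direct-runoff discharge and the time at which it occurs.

Subtracting baseflow gives direct-runoff ordinates: 0.0, 144.0, 534.0, 889.0, 495.0, 276.0, 154.0, 86.0, 48.0, 27.0, 15.0, 8.0, 0.0 m³/s.
The maximum is 889.0 m³/s, occurring at the reading for t = 1.5 h.

Q_p = 889.0 m³/s at t = 1.5 h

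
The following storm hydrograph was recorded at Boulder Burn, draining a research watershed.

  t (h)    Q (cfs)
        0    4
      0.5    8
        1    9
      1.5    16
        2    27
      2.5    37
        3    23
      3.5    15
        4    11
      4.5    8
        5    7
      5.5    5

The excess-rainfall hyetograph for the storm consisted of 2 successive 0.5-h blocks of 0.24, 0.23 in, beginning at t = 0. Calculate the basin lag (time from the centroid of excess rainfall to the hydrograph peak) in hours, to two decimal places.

t_L ≈ 2.01 h

Centroid of excess rainfall: t_c = Σ P_i·t̄_i / ΣP_i = 0.4947 h (block centres at 0.25, 0.75 h).
Hydrograph peak occurs at t = 2.5 h, so basin lag t_L = 2.5 − 0.4947 = 2.01 h.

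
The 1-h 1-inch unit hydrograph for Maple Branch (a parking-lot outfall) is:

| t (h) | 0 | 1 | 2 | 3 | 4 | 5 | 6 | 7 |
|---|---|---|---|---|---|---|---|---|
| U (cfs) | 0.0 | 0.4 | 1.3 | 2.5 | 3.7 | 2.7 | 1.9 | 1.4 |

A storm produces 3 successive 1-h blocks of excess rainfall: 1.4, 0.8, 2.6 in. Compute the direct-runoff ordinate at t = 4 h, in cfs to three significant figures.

Q ≈ 10.6 cfs

By discrete convolution, Q_j = Σ (P_i / 1 in) · U_{j−i}.
At t = 4 h (j=4): Q = (1.4/1)·3.7 + (0.8/1)·2.5 + (2.6/1)·1.3 = 10.6 cfs.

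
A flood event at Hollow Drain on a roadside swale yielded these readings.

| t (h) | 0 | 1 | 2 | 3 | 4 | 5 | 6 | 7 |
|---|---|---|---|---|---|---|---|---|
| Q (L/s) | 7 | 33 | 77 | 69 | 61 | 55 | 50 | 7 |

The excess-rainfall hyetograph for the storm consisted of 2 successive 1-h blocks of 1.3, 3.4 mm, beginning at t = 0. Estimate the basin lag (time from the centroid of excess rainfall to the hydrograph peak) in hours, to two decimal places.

t_L ≈ 0.78 h

Centroid of excess rainfall: t_c = Σ P_i·t̄_i / ΣP_i = 1.2234 h (block centres at 0.5, 1.5 h).
Hydrograph peak occurs at t = 2 h, so basin lag t_L = 2 − 1.2234 = 0.78 h.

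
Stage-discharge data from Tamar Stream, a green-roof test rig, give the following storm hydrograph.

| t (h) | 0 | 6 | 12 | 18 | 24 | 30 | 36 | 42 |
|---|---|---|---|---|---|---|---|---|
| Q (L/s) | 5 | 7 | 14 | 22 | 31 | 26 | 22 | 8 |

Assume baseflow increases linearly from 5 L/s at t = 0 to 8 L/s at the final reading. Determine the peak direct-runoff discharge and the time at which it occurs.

Q_p = 24.29 L/s at t = 24 h

Subtracting baseflow gives direct-runoff ordinates: 0.00, 1.57, 8.14, 15.71, 24.29, 18.86, 14.43, 0.00 L/s.
The maximum is 24.29 L/s, occurring at the reading for t = 24 h.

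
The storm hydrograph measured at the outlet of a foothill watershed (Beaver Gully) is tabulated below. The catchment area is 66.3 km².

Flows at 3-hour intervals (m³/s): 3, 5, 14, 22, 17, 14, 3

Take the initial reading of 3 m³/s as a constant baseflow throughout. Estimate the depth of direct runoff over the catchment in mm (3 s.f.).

Direct runoff: 0.0, 2.0, 11.0, 19.0, 14.0, 11.0, 0.0 m³/s; ΣQ_DR = 57.00 m³/s.
V = ΣQ_DR · Δt = 57.00 × 10800 s = 6.156 × 10^5 m³.
Over A = 66.3 km², depth = V / A = 9.29 mm.

d ≈ 9.29 mm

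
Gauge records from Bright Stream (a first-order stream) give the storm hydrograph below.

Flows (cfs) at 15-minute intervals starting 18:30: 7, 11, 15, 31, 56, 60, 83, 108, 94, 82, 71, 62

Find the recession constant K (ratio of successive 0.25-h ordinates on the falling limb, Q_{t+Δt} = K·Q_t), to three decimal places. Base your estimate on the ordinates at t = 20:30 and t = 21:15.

Using the recession-limb readings at t = 20:30 and t = 21:15: Q falls from 94 to 62 cfs over 3 intervals.
K = (Q₂/Q₁)^(1/3) = (62/94)^(1/3) = 0.870.

K ≈ 0.870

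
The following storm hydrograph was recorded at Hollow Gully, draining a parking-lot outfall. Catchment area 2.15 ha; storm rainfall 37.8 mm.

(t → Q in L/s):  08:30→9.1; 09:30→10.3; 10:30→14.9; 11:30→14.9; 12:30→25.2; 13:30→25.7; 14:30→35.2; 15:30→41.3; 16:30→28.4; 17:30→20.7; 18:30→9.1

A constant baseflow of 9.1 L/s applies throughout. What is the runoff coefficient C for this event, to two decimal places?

C ≈ 0.60

ΣQ_DR = 134.7 L/s; V = ΣQ_DR·Δt = 4.849 × 10^5 L.
Runoff depth d = V / A = 22.55 mm.
C = d / P = 22.55 / 37.8 = 0.60.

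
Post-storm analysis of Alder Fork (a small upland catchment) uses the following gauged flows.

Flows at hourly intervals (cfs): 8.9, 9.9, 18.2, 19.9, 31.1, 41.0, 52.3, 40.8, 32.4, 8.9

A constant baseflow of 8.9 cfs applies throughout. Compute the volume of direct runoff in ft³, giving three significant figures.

Direct-runoff ordinates (Q − Q_b): 0.0, 1.0, 9.3, 11.0, 22.2, 32.1, 43.4, 31.9, 23.5, 0.0 cfs.
ΣQ_DR = 174.4 cfs.
With Δt = 1 h = 3600 s, V = ΣQ_DR · Δt = 174.4 × 3600 = 6.28 × 10^5 ft³.

V ≈ 6.28 × 10^5 ft³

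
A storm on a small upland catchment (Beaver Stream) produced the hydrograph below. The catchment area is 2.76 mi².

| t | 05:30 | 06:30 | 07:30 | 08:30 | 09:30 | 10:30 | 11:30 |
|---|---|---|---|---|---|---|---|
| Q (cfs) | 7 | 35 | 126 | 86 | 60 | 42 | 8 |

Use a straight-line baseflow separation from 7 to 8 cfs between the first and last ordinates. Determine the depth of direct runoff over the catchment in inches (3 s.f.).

d ≈ 0.175 in

Direct runoff: 0.00, 27.83, 118.67, 78.50, 52.33, 34.17, 0.00 cfs; ΣQ_DR = 311.5 cfs.
V = ΣQ_DR · Δt = 311.5 × 3600 s = 1.121 × 10^6 ft³.
Over A = 2.76 mi², depth = V / A = 0.175 in.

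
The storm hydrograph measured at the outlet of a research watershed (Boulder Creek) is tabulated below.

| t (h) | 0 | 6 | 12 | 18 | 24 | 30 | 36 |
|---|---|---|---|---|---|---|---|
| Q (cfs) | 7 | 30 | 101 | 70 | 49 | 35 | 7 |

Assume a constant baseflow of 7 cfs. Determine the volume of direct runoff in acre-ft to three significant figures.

Direct-runoff ordinates (Q − Q_b): 0.0, 23.0, 94.0, 63.0, 42.0, 28.0, 0.0 cfs.
ΣQ_DR = 250.0 cfs.
With Δt = 6 h = 21600 s, V = ΣQ_DR · Δt = 250.0 × 21600 = 5.40 × 10^6 ft³ = 124 acre-ft.

V ≈ 124 acre-ft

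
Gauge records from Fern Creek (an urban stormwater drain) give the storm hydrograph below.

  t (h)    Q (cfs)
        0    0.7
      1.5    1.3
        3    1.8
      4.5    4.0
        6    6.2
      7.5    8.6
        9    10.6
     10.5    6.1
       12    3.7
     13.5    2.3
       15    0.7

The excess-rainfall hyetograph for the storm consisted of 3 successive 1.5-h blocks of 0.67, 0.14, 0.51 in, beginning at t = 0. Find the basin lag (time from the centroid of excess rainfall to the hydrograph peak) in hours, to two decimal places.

Centroid of excess rainfall: t_c = Σ P_i·t̄_i / ΣP_i = 2.0682 h (block centres at 0.75, 2.25, 3.75 h).
Hydrograph peak occurs at t = 9 h, so basin lag t_L = 9 − 2.0682 = 6.93 h.

t_L ≈ 6.93 h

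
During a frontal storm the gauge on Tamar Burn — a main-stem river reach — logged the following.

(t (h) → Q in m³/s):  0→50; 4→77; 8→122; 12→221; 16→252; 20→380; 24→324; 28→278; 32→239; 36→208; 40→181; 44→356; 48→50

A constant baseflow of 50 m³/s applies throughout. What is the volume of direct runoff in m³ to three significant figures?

Direct-runoff ordinates (Q − Q_b): 0.0, 27.0, 72.0, 171.0, 202.0, 330.0, 274.0, 228.0, 189.0, 158.0, 131.0, 306.0, 0.0 m³/s.
ΣQ_DR = 2088 m³/s.
With Δt = 4 h = 14400 s, V = ΣQ_DR · Δt = 2088 × 14400 = 3.01 × 10^7 m³.

V ≈ 3.01 × 10^7 m³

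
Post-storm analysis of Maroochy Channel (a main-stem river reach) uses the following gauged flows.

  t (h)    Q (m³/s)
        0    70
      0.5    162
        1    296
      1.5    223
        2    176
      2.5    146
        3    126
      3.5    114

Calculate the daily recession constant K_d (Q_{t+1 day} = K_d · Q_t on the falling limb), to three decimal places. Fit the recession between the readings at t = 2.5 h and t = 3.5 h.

Between t = 2.5 h and t = 3.5 h the flow falls from 146 to 114 m³/s over 2×0.5 h = 1 h.
Per-interval ratio K = (114/146)^(1/2) = 0.8836; K_d = K^(24/0.5) = 0.003.

K_d ≈ 0.003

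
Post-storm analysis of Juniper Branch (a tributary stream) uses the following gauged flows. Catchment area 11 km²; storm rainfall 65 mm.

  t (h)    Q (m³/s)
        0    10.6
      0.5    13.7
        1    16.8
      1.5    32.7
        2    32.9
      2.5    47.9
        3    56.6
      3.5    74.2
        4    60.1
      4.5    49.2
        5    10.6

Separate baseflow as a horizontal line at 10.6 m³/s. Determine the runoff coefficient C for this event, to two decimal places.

C ≈ 0.73

ΣQ_DR = 288.7 m³/s; V = ΣQ_DR·Δt = 5.197 × 10^5 m³.
Runoff depth d = V / A = 47.24 mm.
C = d / P = 47.24 / 65 = 0.73.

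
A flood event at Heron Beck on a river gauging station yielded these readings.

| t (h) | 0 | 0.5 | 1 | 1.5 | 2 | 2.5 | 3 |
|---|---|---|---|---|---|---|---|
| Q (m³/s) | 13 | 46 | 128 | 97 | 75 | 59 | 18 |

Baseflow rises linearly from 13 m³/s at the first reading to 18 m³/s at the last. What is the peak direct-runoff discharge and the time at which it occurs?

Q_p = 113.33 m³/s at t = 1 h

Subtracting baseflow gives direct-runoff ordinates: 0.00, 32.17, 113.33, 81.50, 58.67, 41.83, 0.00 m³/s.
The maximum is 113.33 m³/s, occurring at the reading for t = 1 h.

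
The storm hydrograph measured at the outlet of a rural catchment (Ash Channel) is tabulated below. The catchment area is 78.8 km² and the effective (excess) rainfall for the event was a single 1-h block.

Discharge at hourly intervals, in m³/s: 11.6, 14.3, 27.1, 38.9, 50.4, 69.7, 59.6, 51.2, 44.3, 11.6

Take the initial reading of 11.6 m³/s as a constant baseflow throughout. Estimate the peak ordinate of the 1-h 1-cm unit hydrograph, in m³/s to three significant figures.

Direct runoff: 0.0, 2.7, 15.5, 27.3, 38.8, 58.1, 48.0, 39.6, 32.7, 0.0 m³/s; ΣQ_DR = 262.7 m³/s, peak = 58.1 m³/s.
Runoff depth d = ΣQ_DR·Δt / A = 262.7 × 3600 / (78.8 km²) = 12.00 mm.
The 1-cm UH is the DRH scaled by (10 mm)/d, so U_p = 58.1 × 10/12.00 = 48.4 m³/s.

U_p ≈ 48.4 m³/s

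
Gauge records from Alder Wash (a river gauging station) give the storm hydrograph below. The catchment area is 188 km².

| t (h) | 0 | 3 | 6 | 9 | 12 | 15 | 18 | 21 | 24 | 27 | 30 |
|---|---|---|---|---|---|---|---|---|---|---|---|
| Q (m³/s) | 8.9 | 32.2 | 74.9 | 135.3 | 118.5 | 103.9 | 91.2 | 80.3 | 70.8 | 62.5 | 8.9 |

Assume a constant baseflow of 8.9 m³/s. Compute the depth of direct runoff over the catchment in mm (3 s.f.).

d ≈ 39.6 mm

Direct runoff: 0.0, 23.3, 66.0, 126.4, 109.6, 95.0, 82.3, 71.4, 61.9, 53.6, 0.0 m³/s; ΣQ_DR = 689.5 m³/s.
V = ΣQ_DR · Δt = 689.5 × 10800 s = 7.447 × 10^6 m³.
Over A = 188 km², depth = V / A = 39.6 mm.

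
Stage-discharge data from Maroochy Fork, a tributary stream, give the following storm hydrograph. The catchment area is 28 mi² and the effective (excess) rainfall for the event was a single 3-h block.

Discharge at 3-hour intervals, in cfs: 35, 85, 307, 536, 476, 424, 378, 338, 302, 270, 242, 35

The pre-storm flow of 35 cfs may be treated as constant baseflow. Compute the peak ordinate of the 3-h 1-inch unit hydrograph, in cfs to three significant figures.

Direct runoff: 0.0, 50.0, 272.0, 501.0, 441.0, 389.0, 343.0, 303.0, 267.0, 235.0, 207.0, 0.0 cfs; ΣQ_DR = 3008 cfs, peak = 501.0 cfs.
Runoff depth d = ΣQ_DR·Δt / A = 3008 × 10800 / (28 mi²) = 0.4994 in.
The 1-inch UH is the DRH scaled by (1 in)/d, so U_p = 501.0 × 1/0.4994 = 1000 cfs.

U_p ≈ 1000 cfs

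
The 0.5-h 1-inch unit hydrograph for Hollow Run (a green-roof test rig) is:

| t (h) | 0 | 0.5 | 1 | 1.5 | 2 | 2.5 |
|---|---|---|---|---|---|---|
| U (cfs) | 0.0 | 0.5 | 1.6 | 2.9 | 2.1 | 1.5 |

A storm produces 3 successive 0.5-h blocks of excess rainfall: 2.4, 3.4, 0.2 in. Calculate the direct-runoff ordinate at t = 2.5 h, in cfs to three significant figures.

Q ≈ 11.3 cfs

By discrete convolution, Q_j = Σ (P_i / 1 in) · U_{j−i}.
At t = 2.5 h (j=5): Q = (2.4/1)·1.5 + (3.4/1)·2.1 + (0.2/1)·2.9 = 11.3 cfs.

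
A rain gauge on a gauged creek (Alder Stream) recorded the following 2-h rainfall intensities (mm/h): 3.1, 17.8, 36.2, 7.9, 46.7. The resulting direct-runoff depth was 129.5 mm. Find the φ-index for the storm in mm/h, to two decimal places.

φ ≈ 11.98 mm/h

Only the 3 blocks with intensity above φ contribute runoff: 17.8, 36.2, 46.7 mm/h.
Σ(I−φ)·Δt = d  ⇒  (17.8+36.2+46.7 − 3φ)·2 = 129.5
φ = (100.7 − 129.5/2) / 3 = 11.98 mm/h.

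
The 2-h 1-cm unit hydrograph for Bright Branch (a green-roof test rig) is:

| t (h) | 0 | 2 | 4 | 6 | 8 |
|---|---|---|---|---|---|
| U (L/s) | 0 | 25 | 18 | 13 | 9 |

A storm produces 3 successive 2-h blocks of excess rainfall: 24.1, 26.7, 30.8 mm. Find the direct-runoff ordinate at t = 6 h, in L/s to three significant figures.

Q ≈ 156 L/s

By discrete convolution, Q_j = Σ (P_i / 10 mm) · U_{j−i}.
At t = 6 h (j=3): Q = (24.1/10)·13 + (26.7/10)·18 + (30.8/10)·25 = 156 L/s.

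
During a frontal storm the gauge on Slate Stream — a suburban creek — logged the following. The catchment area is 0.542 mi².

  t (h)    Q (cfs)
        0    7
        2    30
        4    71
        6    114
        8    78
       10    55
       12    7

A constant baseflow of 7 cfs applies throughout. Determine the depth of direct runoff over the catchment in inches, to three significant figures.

d ≈ 1.79 in

Direct runoff: 0.0, 23.0, 64.0, 107.0, 71.0, 48.0, 0.0 cfs; ΣQ_DR = 313.0 cfs.
V = ΣQ_DR · Δt = 313.0 × 7200 s = 2.254 × 10^6 ft³.
Over A = 0.542 mi², depth = V / A = 1.79 in.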